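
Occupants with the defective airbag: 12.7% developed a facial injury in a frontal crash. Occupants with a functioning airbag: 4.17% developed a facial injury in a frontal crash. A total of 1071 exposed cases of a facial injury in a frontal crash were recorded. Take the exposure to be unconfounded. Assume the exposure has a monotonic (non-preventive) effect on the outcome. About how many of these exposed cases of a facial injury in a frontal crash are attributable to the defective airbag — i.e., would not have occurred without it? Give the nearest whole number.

about 719 cases

p₁ = 0.127, p₀ = 0.0417.
PN = (p₁ − p₀)/p₁ = (0.127 − 0.0417) / 0.127 ≈ 0.67165.
Attributable cases ≈ PN × (exposed cases) = 0.67165 × 1071 ≈ 719.34.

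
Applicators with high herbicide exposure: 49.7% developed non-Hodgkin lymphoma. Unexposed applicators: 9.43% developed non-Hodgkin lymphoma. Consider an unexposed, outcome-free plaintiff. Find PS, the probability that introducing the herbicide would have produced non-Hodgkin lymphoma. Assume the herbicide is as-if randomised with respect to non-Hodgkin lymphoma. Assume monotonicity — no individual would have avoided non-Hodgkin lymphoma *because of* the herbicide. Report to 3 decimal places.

p₁ = 0.497, p₀ = 0.0943.
Under exogeneity and monotonicity, PS = (p₁ − p₀) / (1 − p₀).
PS = (0.497 − 0.0943) / (1 − 0.0943) = 0.4027 / 0.9057 ≈ 0.4446

PS ≈ 0.445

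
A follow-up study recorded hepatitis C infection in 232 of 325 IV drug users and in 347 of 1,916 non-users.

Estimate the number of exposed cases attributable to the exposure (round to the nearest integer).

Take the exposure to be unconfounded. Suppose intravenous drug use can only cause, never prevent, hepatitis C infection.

p₁ = P(outcome | exposed) = 232/325 = 0.71385
p₀ = P(outcome | unexposed) = 347/1916 = 0.18111
PN = (p₁ − p₀)/p₁ = (0.71385 − 0.18111) / 0.71385 ≈ 0.74629.
Attributable cases ≈ PN × (exposed cases) = 0.74629 × 232 ≈ 173.14.

about 173 cases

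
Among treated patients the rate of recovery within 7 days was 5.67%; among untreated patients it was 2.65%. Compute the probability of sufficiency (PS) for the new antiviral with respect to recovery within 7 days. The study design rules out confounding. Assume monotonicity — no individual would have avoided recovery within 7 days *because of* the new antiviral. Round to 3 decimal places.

p₁ = 0.0567, p₀ = 0.0265.
Under exogeneity and monotonicity, PS = (p₁ − p₀) / (1 − p₀).
PS = (0.0567 − 0.0265) / (1 − 0.0265) = 0.0302 / 0.9735 ≈ 0.0310

PS ≈ 0.031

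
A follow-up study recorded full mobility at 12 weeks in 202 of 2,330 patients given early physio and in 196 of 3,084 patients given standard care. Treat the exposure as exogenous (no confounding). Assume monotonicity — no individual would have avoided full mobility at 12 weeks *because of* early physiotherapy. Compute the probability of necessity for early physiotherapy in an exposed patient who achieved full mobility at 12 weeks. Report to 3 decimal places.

p₁ = P(outcome | exposed) = 202/2330 = 0.086695
p₀ = P(outcome | unexposed) = 196/3084 = 0.063554
Under exogeneity and monotonicity, PN = (p₁ − p₀) / p₁.
PN = (0.086695 − 0.063554) / 0.086695 = 0.023141 / 0.086695 ≈ 0.2669

PN ≈ 0.267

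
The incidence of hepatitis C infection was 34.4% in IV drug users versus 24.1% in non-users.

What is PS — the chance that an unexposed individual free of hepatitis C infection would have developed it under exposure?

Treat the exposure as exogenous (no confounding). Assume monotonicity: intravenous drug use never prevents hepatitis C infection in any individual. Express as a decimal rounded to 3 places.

p₁ = 0.344, p₀ = 0.241.
Under exogeneity and monotonicity, PS = (p₁ − p₀) / (1 − p₀).
PS = (0.344 − 0.241) / (1 − 0.241) = 0.103 / 0.759 ≈ 0.1357

PS ≈ 0.136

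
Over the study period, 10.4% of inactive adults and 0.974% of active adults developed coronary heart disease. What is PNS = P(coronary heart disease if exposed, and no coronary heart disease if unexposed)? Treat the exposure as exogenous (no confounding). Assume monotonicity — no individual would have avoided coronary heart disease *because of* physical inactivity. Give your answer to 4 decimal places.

p₁ = 0.104, p₀ = 0.00974.
Under exogeneity and monotonicity, PNS = p₁ − p₀.
PNS = 0.104 − 0.00974 = 0.09426

PNS ≈ 0.0943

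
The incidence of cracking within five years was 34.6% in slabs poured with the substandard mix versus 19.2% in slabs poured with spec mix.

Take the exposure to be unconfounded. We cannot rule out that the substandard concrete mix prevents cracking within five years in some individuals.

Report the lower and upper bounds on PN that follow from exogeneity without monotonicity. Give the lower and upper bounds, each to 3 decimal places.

p₁ = 0.346, p₀ = 0.192.
Under exogeneity alone the bounds on PN are max{0,(p₁−p₀)/p₁} ≤ PN ≤ min{1,(1−p₀)/p₁}.
  lower = (p₁ − p₀)/p₁ = 0.154 / 0.346 ≈ 0.4451
  upper = min{1, (1 − p₀)/p₁} = 0.808 / 0.346 ≈ 2.3353 → capped at 1

0.445 ≤ PN ≤ 1.000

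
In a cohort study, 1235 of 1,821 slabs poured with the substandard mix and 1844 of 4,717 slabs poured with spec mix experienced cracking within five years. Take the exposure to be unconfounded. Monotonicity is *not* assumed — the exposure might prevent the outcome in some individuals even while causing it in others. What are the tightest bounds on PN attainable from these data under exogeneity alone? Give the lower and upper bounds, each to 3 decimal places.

p₁ = P(outcome | exposed) = 1235/1821 = 0.6782
p₀ = P(outcome | unexposed) = 1844/4717 = 0.39093
Under exogeneity alone the bounds on PN are max{0,(p₁−p₀)/p₁} ≤ PN ≤ min{1,(1−p₀)/p₁}.
  lower = (p₁ − p₀)/p₁ = 0.28727 / 0.6782 ≈ 0.4236
  upper = min{1, (1 − p₀)/p₁} = 0.60907 / 0.6782 ≈ 0.8981

0.424 ≤ PN ≤ 0.898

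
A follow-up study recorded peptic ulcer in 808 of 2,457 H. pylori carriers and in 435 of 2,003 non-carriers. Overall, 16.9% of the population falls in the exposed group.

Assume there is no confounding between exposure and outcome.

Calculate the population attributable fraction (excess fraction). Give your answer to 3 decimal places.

PAF ≈ 0.080

p₁ = P(outcome | exposed) = 808/2457 = 0.32886
p₀ = P(outcome | unexposed) = 435/2003 = 0.21717
Overall risk P(Y=1) = π·p₁ + (1−π)·p₀ = 0.169×0.32886 + 0.831×0.21717 = 0.23605.
Under exogeneity, PAF = [P(Y=1) − p₀] / P(Y=1).
PAF = (0.23605 − 0.21717) / 0.23605 ≈ 0.0800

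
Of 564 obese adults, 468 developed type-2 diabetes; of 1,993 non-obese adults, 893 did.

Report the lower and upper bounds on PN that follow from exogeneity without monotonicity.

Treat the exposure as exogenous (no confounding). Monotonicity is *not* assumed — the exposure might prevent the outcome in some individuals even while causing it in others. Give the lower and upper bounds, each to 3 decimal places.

p₁ = P(outcome | exposed) = 468/564 = 0.82979
p₀ = P(outcome | unexposed) = 893/1993 = 0.44807
Under exogeneity alone the bounds on PN are max{0,(p₁−p₀)/p₁} ≤ PN ≤ min{1,(1−p₀)/p₁}.
  lower = (p₁ − p₀)/p₁ = 0.38172 / 0.82979 ≈ 0.4600
  upper = min{1, (1 − p₀)/p₁} = 0.55193 / 0.82979 ≈ 0.6651

0.460 ≤ PN ≤ 0.665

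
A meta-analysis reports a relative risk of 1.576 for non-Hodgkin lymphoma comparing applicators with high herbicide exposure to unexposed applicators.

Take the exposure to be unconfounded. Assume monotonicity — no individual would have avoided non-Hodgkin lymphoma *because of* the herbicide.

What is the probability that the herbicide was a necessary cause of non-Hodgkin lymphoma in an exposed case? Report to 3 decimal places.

PN ≈ 0.365

Under exogeneity and monotonicity, PN = (RR − 1) / RR = 1 − 1/RR.
PN = (1.576 − 1) / 1.576 = 0.576 / 1.576 ≈ 0.3655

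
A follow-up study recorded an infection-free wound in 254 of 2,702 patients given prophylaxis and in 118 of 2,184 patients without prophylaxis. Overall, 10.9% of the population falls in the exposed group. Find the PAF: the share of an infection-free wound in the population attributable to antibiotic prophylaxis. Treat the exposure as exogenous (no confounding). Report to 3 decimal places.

p₁ = P(outcome | exposed) = 254/2702 = 0.094004
p₀ = P(outcome | unexposed) = 118/2184 = 0.054029
Overall risk P(Y=1) = π·p₁ + (1−π)·p₀ = 0.109×0.094004 + 0.891×0.054029 = 0.058387.
Under exogeneity, PAF = [P(Y=1) − p₀] / P(Y=1).
PAF = (0.058387 − 0.054029) / 0.058387 ≈ 0.0746

PAF ≈ 0.075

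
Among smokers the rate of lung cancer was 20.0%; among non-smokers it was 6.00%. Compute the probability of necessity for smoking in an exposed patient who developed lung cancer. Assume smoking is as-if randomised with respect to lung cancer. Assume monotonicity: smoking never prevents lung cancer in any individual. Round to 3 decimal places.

p₁ = 0.2, p₀ = 0.06.
Under exogeneity and monotonicity, PN = (p₁ − p₀) / p₁.
PN = (0.2 − 0.06) / 0.2 = 0.14 / 0.2 ≈ 0.7000

PN ≈ 0.700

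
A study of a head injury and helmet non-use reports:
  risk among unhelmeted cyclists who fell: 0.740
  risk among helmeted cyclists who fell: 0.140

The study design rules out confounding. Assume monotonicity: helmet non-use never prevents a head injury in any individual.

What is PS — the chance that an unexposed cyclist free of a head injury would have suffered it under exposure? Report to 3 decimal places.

PS ≈ 0.698

Let p₁ = 0.74, p₀ = 0.14.
Under exogeneity and monotonicity, PS = (p₁ − p₀) / (1 − p₀).
PS = (0.74 − 0.14) / (1 − 0.14) = 0.6 / 0.86 ≈ 0.6977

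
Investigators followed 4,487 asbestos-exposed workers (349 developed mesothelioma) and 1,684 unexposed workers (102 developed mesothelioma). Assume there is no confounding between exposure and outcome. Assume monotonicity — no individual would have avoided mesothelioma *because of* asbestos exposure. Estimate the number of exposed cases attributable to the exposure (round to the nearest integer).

p₁ = P(outcome | exposed) = 349/4487 = 0.07778
p₀ = P(outcome | unexposed) = 102/1684 = 0.06057
PN = (p₁ − p₀)/p₁ = (0.07778 − 0.06057) / 0.07778 ≈ 0.22127.
Attributable cases ≈ PN × (exposed cases) = 0.22127 × 349 ≈ 77.22.

about 77 cases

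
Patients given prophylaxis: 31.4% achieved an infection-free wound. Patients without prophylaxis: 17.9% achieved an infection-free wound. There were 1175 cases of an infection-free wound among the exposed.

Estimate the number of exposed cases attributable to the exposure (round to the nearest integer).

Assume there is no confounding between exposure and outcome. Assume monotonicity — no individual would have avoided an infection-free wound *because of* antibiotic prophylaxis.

p₁ = 0.314, p₀ = 0.179.
PN = (p₁ − p₀)/p₁ = (0.314 − 0.179) / 0.314 ≈ 0.42994.
Attributable cases ≈ PN × (exposed cases) = 0.42994 × 1175 ≈ 505.18.

about 505 cases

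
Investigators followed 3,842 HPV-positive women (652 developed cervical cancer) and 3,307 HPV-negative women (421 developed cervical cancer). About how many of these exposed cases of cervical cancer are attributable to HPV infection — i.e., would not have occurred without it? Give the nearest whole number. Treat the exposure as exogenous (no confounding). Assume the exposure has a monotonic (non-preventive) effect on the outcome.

about 163 cases

p₁ = P(outcome | exposed) = 652/3842 = 0.1697
p₀ = P(outcome | unexposed) = 421/3307 = 0.12731
PN = (p₁ − p₀)/p₁ = (0.1697 − 0.12731) / 0.1697 ≈ 0.24983.
Attributable cases ≈ PN × (exposed cases) = 0.24983 × 652 ≈ 162.89.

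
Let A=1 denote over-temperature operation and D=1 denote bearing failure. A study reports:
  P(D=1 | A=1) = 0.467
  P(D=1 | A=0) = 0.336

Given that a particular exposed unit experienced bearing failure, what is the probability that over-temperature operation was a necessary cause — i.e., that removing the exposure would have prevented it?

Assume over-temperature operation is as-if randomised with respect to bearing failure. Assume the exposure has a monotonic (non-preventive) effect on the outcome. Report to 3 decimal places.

Let p₁ = 0.467, p₀ = 0.336.
Under exogeneity and monotonicity, PN = (p₁ − p₀) / p₁.
PN = (0.467 − 0.336) / 0.467 = 0.131 / 0.467 ≈ 0.2805

PN ≈ 0.281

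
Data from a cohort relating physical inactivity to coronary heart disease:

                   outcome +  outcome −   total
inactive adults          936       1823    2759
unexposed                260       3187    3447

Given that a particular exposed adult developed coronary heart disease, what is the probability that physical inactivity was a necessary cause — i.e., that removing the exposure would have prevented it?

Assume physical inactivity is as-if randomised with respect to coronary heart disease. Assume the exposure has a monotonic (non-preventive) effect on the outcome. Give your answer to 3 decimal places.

p₁ = P(outcome | exposed) = 936/2759 = 0.33925
p₀ = P(outcome | unexposed) = 260/3447 = 0.075428
Under exogeneity and monotonicity, PN = (p₁ − p₀)/p₁.
PN = (0.33925 − 0.075428) / 0.33925 ≈ 0.7777

PN ≈ 0.778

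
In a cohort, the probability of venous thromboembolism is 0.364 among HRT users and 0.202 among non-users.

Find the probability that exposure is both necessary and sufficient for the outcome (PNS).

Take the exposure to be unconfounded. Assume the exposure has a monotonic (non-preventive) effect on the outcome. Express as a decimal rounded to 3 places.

PNS ≈ 0.162

Let p₁ = 0.364, p₀ = 0.202.
Under exogeneity and monotonicity, PNS = p₁ − p₀.
PNS = 0.364 − 0.202 = 0.162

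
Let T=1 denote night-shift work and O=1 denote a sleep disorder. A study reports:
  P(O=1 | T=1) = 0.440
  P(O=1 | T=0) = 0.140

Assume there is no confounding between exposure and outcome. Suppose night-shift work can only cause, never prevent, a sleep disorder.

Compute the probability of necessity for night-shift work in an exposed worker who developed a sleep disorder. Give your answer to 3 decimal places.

PN ≈ 0.682

Let p₁ = 0.44, p₀ = 0.14.
Under exogeneity and monotonicity, PN = (p₁ − p₀) / p₁.
PN = (0.44 − 0.14) / 0.44 = 0.3 / 0.44 ≈ 0.6818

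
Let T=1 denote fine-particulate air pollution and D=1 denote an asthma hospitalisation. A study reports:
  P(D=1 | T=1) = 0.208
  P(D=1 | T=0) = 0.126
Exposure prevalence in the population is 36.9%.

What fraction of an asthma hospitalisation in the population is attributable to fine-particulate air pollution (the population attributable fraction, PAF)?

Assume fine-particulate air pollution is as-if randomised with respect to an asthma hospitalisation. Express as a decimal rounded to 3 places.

Let p₁ = 0.208, p₀ = 0.126.
Overall risk P(Y=1) = π·p₁ + (1−π)·p₀ = 0.369×0.208 + 0.631×0.126 = 0.15626.
Under exogeneity, PAF = [P(Y=1) − p₀] / P(Y=1).
PAF = (0.15626 − 0.126) / 0.15626 ≈ 0.1936

PAF ≈ 0.194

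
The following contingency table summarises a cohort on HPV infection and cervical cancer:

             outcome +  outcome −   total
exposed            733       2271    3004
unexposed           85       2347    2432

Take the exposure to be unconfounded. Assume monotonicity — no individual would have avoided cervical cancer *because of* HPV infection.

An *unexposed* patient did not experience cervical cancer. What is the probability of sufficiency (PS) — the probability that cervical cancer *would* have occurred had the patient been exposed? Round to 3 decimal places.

PS ≈ 0.217

p₁ = P(outcome | exposed) = 733/3004 = 0.24401
p₀ = P(outcome | unexposed) = 85/2432 = 0.034951
Under exogeneity and monotonicity, PS = (p₁ − p₀)/(1 − p₀).
PS = (0.24401 − 0.034951) / 0.96505 ≈ 0.2166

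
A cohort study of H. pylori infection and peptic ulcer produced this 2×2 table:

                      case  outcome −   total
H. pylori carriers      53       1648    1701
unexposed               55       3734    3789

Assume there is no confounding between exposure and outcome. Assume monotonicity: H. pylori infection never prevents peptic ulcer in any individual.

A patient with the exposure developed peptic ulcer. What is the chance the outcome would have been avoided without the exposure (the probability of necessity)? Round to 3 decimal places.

p₁ = P(outcome | exposed) = 53/1701 = 0.031158
p₀ = P(outcome | unexposed) = 55/3789 = 0.014516
Under exogeneity and monotonicity, PN = (p₁ − p₀)/p₁.
PN = (0.031158 − 0.014516) / 0.031158 ≈ 0.5341

PN ≈ 0.534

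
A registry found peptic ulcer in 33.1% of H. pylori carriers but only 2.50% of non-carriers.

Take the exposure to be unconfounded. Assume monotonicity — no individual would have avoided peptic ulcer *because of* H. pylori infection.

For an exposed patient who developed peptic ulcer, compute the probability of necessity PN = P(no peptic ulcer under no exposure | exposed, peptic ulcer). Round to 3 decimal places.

p₁ = 0.331, p₀ = 0.025.
Under exogeneity and monotonicity, PN = (p₁ − p₀) / p₁.
PN = (0.331 − 0.025) / 0.331 = 0.306 / 0.331 ≈ 0.9245

PN ≈ 0.924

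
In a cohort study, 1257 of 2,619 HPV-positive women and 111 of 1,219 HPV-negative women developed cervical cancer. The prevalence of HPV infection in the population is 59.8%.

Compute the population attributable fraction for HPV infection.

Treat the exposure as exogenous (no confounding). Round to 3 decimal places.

PAF ≈ 0.719

p₁ = P(outcome | exposed) = 1257/2619 = 0.47995
p₀ = P(outcome | unexposed) = 111/1219 = 0.091058
Overall risk P(Y=1) = π·p₁ + (1−π)·p₀ = 0.598×0.47995 + 0.402×0.091058 = 0.32362.
Under exogeneity, PAF = [P(Y=1) − p₀] / P(Y=1).
PAF = (0.32362 − 0.091058) / 0.32362 ≈ 0.7186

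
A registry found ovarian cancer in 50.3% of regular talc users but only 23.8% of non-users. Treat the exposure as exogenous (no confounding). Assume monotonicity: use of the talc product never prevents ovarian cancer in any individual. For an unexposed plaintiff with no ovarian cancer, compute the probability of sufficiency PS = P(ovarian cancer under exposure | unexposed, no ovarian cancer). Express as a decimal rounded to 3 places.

PS ≈ 0.348

p₁ = 0.503, p₀ = 0.238.
Under exogeneity and monotonicity, PS = (p₁ − p₀) / (1 − p₀).
PS = (0.503 − 0.238) / (1 − 0.238) = 0.265 / 0.762 ≈ 0.3478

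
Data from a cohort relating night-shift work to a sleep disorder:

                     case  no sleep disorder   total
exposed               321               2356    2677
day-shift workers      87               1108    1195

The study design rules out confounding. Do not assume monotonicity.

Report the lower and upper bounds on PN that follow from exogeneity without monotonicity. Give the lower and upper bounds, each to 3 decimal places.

p₁ = P(outcome | exposed) = 321/2677 = 0.11991
p₀ = P(outcome | unexposed) = 87/1195 = 0.072803
Under exogeneity alone the bounds on PN are max{0,(p₁−p₀)/p₁} ≤ PN ≤ min{1,(1−p₀)/p₁}.
  lower = (p₁ − p₀)/p₁ = 0.047107 / 0.11991 ≈ 0.3929
  upper = min{1, (1 − p₀)/p₁} = 0.9272 / 0.11991 ≈ 7.7324 → capped at 1

0.393 ≤ PN ≤ 1.000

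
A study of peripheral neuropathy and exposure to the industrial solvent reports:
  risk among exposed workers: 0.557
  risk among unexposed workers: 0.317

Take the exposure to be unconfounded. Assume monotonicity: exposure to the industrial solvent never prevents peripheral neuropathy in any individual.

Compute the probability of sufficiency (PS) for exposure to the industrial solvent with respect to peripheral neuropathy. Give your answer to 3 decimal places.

PS ≈ 0.351

Let p₁ = 0.557, p₀ = 0.317.
Under exogeneity and monotonicity, PS = (p₁ − p₀) / (1 − p₀).
PS = (0.557 − 0.317) / (1 − 0.317) = 0.24 / 0.683 ≈ 0.3514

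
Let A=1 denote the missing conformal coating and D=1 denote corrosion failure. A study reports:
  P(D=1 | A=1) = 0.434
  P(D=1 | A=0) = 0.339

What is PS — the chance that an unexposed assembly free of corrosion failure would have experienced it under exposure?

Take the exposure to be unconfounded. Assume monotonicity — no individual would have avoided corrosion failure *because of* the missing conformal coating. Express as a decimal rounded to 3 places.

PS ≈ 0.144

Let p₁ = 0.434, p₀ = 0.339.
Under exogeneity and monotonicity, PS = (p₁ − p₀) / (1 − p₀).
PS = (0.434 − 0.339) / (1 − 0.339) = 0.095 / 0.661 ≈ 0.1437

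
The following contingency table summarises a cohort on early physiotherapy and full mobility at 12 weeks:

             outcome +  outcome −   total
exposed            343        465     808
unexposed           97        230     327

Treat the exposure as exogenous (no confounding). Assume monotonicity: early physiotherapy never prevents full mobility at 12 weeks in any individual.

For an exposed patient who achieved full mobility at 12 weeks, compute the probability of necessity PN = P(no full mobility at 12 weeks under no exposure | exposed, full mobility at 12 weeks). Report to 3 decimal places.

PN ≈ 0.301

p₁ = P(outcome | exposed) = 343/808 = 0.4245
p₀ = P(outcome | unexposed) = 97/327 = 0.29664
Under exogeneity and monotonicity, PN = (p₁ − p₀) / p₁.
PN = (0.4245 − 0.29664) / 0.4245 = 0.12787 / 0.4245 ≈ 0.3012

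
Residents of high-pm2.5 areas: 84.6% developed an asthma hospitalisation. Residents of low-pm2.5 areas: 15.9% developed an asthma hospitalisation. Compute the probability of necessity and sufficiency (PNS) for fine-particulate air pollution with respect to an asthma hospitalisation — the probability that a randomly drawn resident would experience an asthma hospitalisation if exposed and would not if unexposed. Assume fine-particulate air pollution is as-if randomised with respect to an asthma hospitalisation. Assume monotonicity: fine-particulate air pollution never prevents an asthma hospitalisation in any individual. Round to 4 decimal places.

PNS ≈ 0.6870

p₁ = 0.846, p₀ = 0.159.
Under exogeneity and monotonicity, PNS = p₁ − p₀.
PNS = 0.846 − 0.159 = 0.687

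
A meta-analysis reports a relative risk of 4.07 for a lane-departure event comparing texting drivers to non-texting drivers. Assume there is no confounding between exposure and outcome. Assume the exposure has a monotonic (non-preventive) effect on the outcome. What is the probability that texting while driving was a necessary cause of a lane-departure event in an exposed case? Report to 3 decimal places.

Under exogeneity and monotonicity, PN = (RR − 1) / RR = 1 − 1/RR.
PN = (4.07 − 1) / 4.07 = 3.07 / 4.07 ≈ 0.7543

PN ≈ 0.754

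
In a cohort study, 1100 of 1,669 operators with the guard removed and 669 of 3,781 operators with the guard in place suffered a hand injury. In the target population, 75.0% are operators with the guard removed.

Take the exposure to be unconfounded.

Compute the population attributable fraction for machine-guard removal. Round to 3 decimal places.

p₁ = P(outcome | exposed) = 1100/1669 = 0.65908
p₀ = P(outcome | unexposed) = 669/3781 = 0.17694
Overall risk P(Y=1) = π·p₁ + (1−π)·p₀ = 0.75×0.65908 + 0.25×0.17694 = 0.53854.
Under exogeneity, PAF = [P(Y=1) − p₀] / P(Y=1).
PAF = (0.53854 − 0.17694) / 0.53854 ≈ 0.6715

PAF ≈ 0.671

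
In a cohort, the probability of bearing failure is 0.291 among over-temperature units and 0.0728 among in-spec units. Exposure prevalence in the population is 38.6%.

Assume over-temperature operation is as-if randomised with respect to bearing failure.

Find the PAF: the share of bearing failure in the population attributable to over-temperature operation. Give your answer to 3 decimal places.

Let p₁ = 0.291, p₀ = 0.0728.
Overall risk P(Y=1) = π·p₁ + (1−π)·p₀ = 0.386×0.291 + 0.614×0.0728 = 0.15703.
Under exogeneity, PAF = [P(Y=1) − p₀] / P(Y=1).
PAF = (0.15703 − 0.0728) / 0.15703 ≈ 0.5364

PAF ≈ 0.536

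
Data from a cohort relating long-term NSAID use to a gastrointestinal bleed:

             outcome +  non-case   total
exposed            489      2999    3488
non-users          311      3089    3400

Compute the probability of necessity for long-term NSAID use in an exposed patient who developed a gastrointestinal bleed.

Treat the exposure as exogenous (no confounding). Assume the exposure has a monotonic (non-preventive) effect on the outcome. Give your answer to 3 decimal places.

p₁ = P(outcome | exposed) = 489/3488 = 0.14019
p₀ = P(outcome | unexposed) = 311/3400 = 0.091471
Under exogeneity and monotonicity, PN = (p₁ − p₀) / p₁.
PN = (0.14019 − 0.091471) / 0.14019 = 0.048724 / 0.14019 ≈ 0.3475

PN ≈ 0.348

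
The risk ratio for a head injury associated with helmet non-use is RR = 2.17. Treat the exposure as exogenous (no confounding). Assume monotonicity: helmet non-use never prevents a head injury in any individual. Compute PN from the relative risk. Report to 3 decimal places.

Under exogeneity and monotonicity, PN = (RR − 1) / RR = 1 − 1/RR.
PN = (2.17 − 1) / 2.17 = 1.17 / 2.17 ≈ 0.5392

PN ≈ 0.539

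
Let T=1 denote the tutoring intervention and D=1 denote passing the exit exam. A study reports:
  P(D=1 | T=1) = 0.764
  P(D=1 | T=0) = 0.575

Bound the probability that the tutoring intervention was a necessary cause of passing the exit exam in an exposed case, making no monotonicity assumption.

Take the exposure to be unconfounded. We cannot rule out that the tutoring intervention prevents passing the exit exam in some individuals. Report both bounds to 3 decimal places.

0.247 ≤ PN ≤ 0.556

Let p₁ = 0.764, p₀ = 0.575.
Under exogeneity alone the bounds on PN are max{0,(p₁−p₀)/p₁} ≤ PN ≤ min{1,(1−p₀)/p₁}.
  lower = (p₁ − p₀)/p₁ = 0.189 / 0.764 ≈ 0.2474
  upper = min{1, (1 − p₀)/p₁} = 0.425 / 0.764 ≈ 0.5563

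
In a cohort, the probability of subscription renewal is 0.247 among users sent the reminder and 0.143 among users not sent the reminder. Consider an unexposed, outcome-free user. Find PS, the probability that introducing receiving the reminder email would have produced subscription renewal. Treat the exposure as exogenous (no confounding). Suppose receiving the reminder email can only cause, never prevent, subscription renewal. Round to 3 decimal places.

PS ≈ 0.121

Let p₁ = 0.247, p₀ = 0.143.
Under exogeneity and monotonicity, PS = (p₁ − p₀) / (1 − p₀).
PS = (0.247 − 0.143) / (1 − 0.143) = 0.104 / 0.857 ≈ 0.1214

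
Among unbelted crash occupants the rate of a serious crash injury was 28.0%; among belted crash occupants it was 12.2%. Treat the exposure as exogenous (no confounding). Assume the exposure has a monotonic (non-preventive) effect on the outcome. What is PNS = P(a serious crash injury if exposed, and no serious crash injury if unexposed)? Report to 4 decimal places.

p₁ = 0.28, p₀ = 0.122.
Under exogeneity and monotonicity, PNS = p₁ − p₀.
PNS = 0.28 − 0.122 = 0.158

PNS ≈ 0.1580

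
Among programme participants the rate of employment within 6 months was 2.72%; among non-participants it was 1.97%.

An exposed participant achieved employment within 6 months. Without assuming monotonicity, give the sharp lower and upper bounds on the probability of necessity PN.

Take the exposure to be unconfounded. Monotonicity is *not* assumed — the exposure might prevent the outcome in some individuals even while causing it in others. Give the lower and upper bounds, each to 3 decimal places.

p₁ = 0.0272, p₀ = 0.0197.
Under exogeneity alone the bounds on PN are max{0,(p₁−p₀)/p₁} ≤ PN ≤ min{1,(1−p₀)/p₁}.
  lower = (p₁ − p₀)/p₁ = 0.0075 / 0.0272 ≈ 0.2757
  upper = min{1, (1 − p₀)/p₁} = 0.9803 / 0.0272 ≈ 36.0404 → capped at 1

0.276 ≤ PN ≤ 1.000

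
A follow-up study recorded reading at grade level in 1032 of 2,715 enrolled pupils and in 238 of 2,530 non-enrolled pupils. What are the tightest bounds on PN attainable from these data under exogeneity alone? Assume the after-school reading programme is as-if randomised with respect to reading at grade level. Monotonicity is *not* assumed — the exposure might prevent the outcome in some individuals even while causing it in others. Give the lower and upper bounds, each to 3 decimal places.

0.753 ≤ PN ≤ 1.000

p₁ = P(outcome | exposed) = 1032/2715 = 0.38011
p₀ = P(outcome | unexposed) = 238/2530 = 0.094071
Under exogeneity alone the bounds on PN are max{0,(p₁−p₀)/p₁} ≤ PN ≤ min{1,(1−p₀)/p₁}.
  lower = (p₁ − p₀)/p₁ = 0.28604 / 0.38011 ≈ 0.7525
  upper = min{1, (1 − p₀)/p₁} = 0.90593 / 0.38011 ≈ 2.3833 → capped at 1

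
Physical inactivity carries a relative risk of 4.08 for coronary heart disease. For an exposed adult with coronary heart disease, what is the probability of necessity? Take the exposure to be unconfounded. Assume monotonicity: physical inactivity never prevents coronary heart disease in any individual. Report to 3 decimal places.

Under exogeneity and monotonicity, PN = (RR − 1) / RR = 1 − 1/RR.
PN = (4.08 − 1) / 4.08 = 3.08 / 4.08 ≈ 0.7549

PN ≈ 0.755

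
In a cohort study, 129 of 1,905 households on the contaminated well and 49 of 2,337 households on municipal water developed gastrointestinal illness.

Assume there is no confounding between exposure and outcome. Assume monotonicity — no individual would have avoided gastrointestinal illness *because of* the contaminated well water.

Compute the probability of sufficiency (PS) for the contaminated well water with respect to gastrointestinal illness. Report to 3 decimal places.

p₁ = P(outcome | exposed) = 129/1905 = 0.067717
p₀ = P(outcome | unexposed) = 49/2337 = 0.020967
Under exogeneity and monotonicity, PS = (p₁ − p₀) / (1 − p₀).
PS = (0.067717 − 0.020967) / (1 − 0.020967) = 0.046749 / 0.97903 ≈ 0.0478

PS ≈ 0.048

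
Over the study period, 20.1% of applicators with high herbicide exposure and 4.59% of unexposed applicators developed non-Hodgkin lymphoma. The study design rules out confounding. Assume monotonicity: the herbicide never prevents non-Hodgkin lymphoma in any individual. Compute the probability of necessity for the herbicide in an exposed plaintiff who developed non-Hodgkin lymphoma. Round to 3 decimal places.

p₁ = 0.201, p₀ = 0.0459.
Under exogeneity and monotonicity, PN = (p₁ − p₀) / p₁.
PN = (0.201 − 0.0459) / 0.201 = 0.1551 / 0.201 ≈ 0.7716

PN ≈ 0.772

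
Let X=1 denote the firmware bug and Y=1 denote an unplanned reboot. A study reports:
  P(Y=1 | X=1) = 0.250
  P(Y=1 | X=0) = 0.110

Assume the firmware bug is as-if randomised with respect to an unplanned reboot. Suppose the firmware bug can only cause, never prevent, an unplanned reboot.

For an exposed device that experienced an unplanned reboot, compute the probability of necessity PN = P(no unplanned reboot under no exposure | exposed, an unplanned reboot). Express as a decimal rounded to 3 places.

Let p₁ = 0.25, p₀ = 0.11.
Under exogeneity and monotonicity, PN = (p₁ − p₀) / p₁.
PN = (0.25 − 0.11) / 0.25 = 0.14 / 0.25 ≈ 0.5600

PN ≈ 0.560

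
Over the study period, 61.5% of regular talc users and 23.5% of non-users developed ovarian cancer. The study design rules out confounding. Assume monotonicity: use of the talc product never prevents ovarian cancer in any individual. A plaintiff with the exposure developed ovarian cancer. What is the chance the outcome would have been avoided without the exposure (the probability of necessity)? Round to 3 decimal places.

PN ≈ 0.618

p₁ = 0.615, p₀ = 0.235.
Under exogeneity and monotonicity, PN = (p₁ − p₀) / p₁.
PN = (0.615 − 0.235) / 0.615 = 0.38 / 0.615 ≈ 0.6179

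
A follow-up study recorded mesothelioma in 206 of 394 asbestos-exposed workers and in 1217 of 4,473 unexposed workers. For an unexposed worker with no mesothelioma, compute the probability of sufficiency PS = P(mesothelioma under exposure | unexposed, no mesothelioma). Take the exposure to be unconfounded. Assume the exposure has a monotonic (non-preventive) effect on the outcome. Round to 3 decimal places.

PS ≈ 0.344

p₁ = P(outcome | exposed) = 206/394 = 0.52284
p₀ = P(outcome | unexposed) = 1217/4473 = 0.27208
Under exogeneity and monotonicity, PS = (p₁ − p₀) / (1 − p₀).
PS = (0.52284 − 0.27208) / (1 − 0.27208) = 0.25077 / 0.72792 ≈ 0.3445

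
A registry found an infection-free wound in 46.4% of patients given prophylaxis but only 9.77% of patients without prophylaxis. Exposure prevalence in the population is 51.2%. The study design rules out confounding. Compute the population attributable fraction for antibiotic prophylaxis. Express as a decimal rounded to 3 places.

PAF ≈ 0.657

p₁ = 0.464, p₀ = 0.0977.
Overall risk P(Y=1) = π·p₁ + (1−π)·p₀ = 0.512×0.464 + 0.488×0.0977 = 0.28525.
Under exogeneity, PAF = [P(Y=1) − p₀] / P(Y=1).
PAF = (0.28525 − 0.0977) / 0.28525 ≈ 0.6575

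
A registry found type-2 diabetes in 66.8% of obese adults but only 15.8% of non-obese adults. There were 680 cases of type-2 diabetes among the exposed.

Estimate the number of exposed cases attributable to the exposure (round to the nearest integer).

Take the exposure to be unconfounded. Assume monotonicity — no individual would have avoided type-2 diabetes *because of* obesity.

about 519 cases

p₁ = 0.668, p₀ = 0.158.
PN = (p₁ − p₀)/p₁ = (0.668 − 0.158) / 0.668 ≈ 0.76347.
Attributable cases ≈ PN × (exposed cases) = 0.76347 × 680 ≈ 519.16.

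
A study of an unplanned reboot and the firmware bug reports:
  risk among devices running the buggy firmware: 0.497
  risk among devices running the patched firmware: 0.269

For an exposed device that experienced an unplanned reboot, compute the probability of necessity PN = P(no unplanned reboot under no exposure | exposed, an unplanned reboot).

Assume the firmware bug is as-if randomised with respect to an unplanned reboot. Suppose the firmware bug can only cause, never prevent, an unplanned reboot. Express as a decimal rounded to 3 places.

Let p₁ = 0.497, p₀ = 0.269.
Under exogeneity and monotonicity, PN = (p₁ − p₀) / p₁.
PN = (0.497 − 0.269) / 0.497 = 0.228 / 0.497 ≈ 0.4588

PN ≈ 0.459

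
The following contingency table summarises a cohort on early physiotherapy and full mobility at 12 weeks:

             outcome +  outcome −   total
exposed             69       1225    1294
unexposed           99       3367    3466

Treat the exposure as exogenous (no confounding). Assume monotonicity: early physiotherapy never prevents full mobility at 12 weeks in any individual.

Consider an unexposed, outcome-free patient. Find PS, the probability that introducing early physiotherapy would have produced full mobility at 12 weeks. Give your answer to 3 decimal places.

PS ≈ 0.025

p₁ = P(outcome | exposed) = 69/1294 = 0.053323
p₀ = P(outcome | unexposed) = 99/3466 = 0.028563
Under exogeneity and monotonicity, PS = (p₁ − p₀)/(1 − p₀).
PS = (0.053323 − 0.028563) / 0.97144 ≈ 0.0255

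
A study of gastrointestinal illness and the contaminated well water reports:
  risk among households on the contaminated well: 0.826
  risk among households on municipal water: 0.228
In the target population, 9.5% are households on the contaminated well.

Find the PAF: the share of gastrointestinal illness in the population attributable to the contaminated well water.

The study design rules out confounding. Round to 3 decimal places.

Let p₁ = 0.826, p₀ = 0.228.
Overall risk P(Y=1) = π·p₁ + (1−π)·p₀ = 0.095×0.826 + 0.905×0.228 = 0.28481.
Under exogeneity, PAF = [P(Y=1) − p₀] / P(Y=1).
PAF = (0.28481 − 0.228) / 0.28481 ≈ 0.1995

PAF ≈ 0.199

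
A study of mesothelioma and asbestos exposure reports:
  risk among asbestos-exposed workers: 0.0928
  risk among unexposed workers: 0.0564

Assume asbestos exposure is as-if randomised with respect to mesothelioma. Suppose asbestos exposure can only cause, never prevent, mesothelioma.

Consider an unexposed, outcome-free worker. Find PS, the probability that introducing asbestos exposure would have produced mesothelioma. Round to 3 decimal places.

PS ≈ 0.039

Let p₁ = 0.0928, p₀ = 0.0564.
Under exogeneity and monotonicity, PS = (p₁ − p₀) / (1 − p₀).
PS = (0.0928 − 0.0564) / (1 − 0.0564) = 0.0364 / 0.9436 ≈ 0.0386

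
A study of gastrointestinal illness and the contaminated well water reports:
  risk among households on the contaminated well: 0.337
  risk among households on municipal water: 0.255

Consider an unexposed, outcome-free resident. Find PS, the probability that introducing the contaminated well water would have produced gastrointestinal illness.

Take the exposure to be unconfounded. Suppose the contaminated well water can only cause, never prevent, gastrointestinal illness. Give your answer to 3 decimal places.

Let p₁ = 0.337, p₀ = 0.255.
Under exogeneity and monotonicity, PS = (p₁ − p₀) / (1 − p₀).
PS = (0.337 − 0.255) / (1 − 0.255) = 0.082 / 0.745 ≈ 0.1101

PS ≈ 0.110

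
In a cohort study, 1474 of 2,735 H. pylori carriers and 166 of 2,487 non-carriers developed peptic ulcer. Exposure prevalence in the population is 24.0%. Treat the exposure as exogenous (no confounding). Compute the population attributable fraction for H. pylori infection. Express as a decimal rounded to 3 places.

p₁ = P(outcome | exposed) = 1474/2735 = 0.53894
p₀ = P(outcome | unexposed) = 166/2487 = 0.066747
Overall risk P(Y=1) = π·p₁ + (1−π)·p₀ = 0.24×0.53894 + 0.76×0.066747 = 0.18007.
Under exogeneity, PAF = [P(Y=1) − p₀] / P(Y=1).
PAF = (0.18007 − 0.066747) / 0.18007 ≈ 0.6293

PAF ≈ 0.629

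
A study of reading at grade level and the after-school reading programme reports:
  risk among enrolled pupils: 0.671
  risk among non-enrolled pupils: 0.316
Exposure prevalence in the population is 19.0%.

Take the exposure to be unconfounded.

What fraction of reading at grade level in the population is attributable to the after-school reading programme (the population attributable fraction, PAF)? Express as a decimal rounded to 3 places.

PAF ≈ 0.176

Let p₁ = 0.671, p₀ = 0.316.
Overall risk P(Y=1) = π·p₁ + (1−π)·p₀ = 0.19×0.671 + 0.81×0.316 = 0.38345.
Under exogeneity, PAF = [P(Y=1) − p₀] / P(Y=1).
PAF = (0.38345 − 0.316) / 0.38345 ≈ 0.1759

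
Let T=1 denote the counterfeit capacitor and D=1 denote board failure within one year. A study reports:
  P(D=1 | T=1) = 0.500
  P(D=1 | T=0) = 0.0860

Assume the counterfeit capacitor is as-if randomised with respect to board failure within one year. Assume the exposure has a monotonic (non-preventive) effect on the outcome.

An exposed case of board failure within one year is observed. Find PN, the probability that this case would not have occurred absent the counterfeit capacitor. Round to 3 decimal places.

Let p₁ = 0.5, p₀ = 0.086.
Under exogeneity and monotonicity, PN = (p₁ − p₀) / p₁.
PN = (0.5 − 0.086) / 0.5 = 0.414 / 0.5 ≈ 0.8280

PN ≈ 0.828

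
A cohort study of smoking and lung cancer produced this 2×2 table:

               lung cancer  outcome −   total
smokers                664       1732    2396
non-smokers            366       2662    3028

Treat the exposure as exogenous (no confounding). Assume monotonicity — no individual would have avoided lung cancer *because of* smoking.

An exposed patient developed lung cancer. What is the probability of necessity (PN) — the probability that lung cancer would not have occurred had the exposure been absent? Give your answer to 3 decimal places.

p₁ = P(outcome | exposed) = 664/2396 = 0.27713
p₀ = P(outcome | unexposed) = 366/3028 = 0.12087
Under exogeneity and monotonicity, PN = (p₁ − p₀) / p₁.
PN = (0.27713 − 0.12087) / 0.27713 = 0.15626 / 0.27713 ≈ 0.5638

PN ≈ 0.564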